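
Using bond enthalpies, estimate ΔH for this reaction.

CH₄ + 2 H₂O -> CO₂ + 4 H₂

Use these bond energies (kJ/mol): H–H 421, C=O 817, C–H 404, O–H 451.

Bonds broken (reactants):
  C–H: 4 × 404 = 1616
  O–H: 4 × 451 = 1804
  Σ(broken) = 3420 kJ
Bonds formed (products):
  C=O: 2 × 817 = 1634
  H–H: 4 × 421 = 1684
  Σ(formed) = 3318 kJ
ΔH = Σ(broken) − Σ(formed) = 3420 − 3318 = +102 kJ

ΔH ≈ +102 kJ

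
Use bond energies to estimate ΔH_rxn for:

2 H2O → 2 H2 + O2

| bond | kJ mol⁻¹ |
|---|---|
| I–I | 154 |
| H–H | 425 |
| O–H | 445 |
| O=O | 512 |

ΔH ≈ +418 kJ

Bonds broken (reactants):
  O–H: 4 × 445 = 1780
  Σ(broken) = 1780 kJ
Bonds formed (products):
  H–H: 2 × 425 = 850
  O=O: 1 × 512 = 512
  Σ(formed) = 1362 kJ
ΔH = Σ(broken) − Σ(formed) = 1780 − 1362 = +418 kJ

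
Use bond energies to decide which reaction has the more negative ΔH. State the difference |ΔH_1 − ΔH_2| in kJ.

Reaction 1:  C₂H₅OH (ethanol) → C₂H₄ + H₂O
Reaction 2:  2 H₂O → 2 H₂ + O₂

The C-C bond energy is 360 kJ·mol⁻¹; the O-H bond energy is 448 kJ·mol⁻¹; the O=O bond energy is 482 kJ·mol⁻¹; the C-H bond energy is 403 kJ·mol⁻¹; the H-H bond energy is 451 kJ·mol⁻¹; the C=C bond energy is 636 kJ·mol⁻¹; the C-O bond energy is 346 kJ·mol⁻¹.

Reaction 1:
  Bonds broken (reactants):
    C-C: 1 × 360 = 360
    C-H: 5 × 403 = 2015
    C-O: 1 × 346 = 346
    O-H: 1 × 448 = 448
    Σ(broken) = 3169 kJ
  Bonds formed (products):
    C-H: 4 × 403 = 1612
    C=C: 1 × 636 = 636
    O-H: 2 × 448 = 896
    Σ(formed) = 3144 kJ
  ΔH_1 = 3169 − 3144 = +25 kJ
Reaction 2:
  Bonds broken (reactants):
    O-H: 4 × 448 = 1792
    Σ(broken) = 1792 kJ
  Bonds formed (products):
    H-H: 2 × 451 = 902
    O=O: 1 × 482 = 482
    Σ(formed) = 1384 kJ
  ΔH_2 = 1792 − 1384 = +408 kJ
ΔH_1 − ΔH_2 = −383 kJ, so reaction 1 has the more negative ΔH; |ΔH_1 − ΔH_2| = 383 kJ.

Reaction 1, by 383 kJ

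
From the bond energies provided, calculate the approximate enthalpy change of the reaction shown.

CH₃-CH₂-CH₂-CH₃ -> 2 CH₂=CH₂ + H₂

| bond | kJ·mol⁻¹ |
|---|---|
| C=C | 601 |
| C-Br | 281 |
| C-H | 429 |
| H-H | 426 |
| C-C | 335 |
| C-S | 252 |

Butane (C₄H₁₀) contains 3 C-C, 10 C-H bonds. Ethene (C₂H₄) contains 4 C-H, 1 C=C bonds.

Bonds broken (reactants):
  C-C: 3 × 335 = 1005
  C-H: 10 × 429 = 4290
  Σ(broken) = 5295 kJ
Bonds formed (products):
  C-H: 8 × 429 = 3432
  C=C: 2 × 601 = 1202
  H-H: 1 × 426 = 426
  Σ(formed) = 5060 kJ
ΔH = Σ(broken) − Σ(formed) = 5295 − 5060 = +235 kJ

ΔH ≈ +235 kJ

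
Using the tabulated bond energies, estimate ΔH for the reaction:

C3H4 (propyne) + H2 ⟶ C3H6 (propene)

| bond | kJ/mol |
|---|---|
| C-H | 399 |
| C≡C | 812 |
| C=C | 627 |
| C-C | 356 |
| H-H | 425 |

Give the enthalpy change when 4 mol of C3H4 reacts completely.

ΔH = −752 kJ

Bonds broken (reactants):
  C≡C: 1 × 812 = 812
  C-C: 1 × 356 = 356
  C-H: 4 × 399 = 1596
  H-H: 1 × 425 = 425
  Σ(broken) = 3189 kJ
Bonds formed (products):
  C-C: 1 × 356 = 356
  C-H: 6 × 399 = 2394
  C=C: 1 × 627 = 627
  Σ(formed) = 3377 kJ
ΔH = Σ(broken) − Σ(formed) = 3189 − 3377 = −188 kJ
For 4× the reaction as written: 4 × (−188) = −752 kJ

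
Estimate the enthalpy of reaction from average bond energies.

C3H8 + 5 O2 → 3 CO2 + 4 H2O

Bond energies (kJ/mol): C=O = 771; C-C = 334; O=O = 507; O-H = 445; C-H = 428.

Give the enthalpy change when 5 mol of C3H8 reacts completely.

Bonds broken (reactants):
  C-C: 2 × 334 = 668
  C-H: 8 × 428 = 3424
  O=O: 5 × 507 = 2535
  Σ(broken) = 6627 kJ
Bonds formed (products):
  C=O: 6 × 771 = 4626
  O-H: 8 × 445 = 3560
  Σ(formed) = 8186 kJ
ΔH = Σ(broken) − Σ(formed) = 6627 − 8186 = −1559 kJ
For 5× the reaction as written: 5 × (−1559) = −7795 kJ

ΔH = −7795 kJ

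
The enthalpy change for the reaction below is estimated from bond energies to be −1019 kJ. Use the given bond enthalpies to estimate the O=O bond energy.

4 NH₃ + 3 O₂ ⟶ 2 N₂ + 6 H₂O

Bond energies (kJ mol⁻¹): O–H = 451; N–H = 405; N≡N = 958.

D(O=O) ≈ 483 kJ/mol

Let D be the O=O bond energy.
Σ(broken) = 12×405 + 3×D = 4860 + 3D
Σ(formed) = 2×958 + 12×451 = 7328
ΔH = Σ(broken) − Σ(formed) = (4860 + 3D) − (7328) = −2468 + 3D
Setting this equal to −1019 kJ gives 3D = 1449, so D = 483 kJ/mol.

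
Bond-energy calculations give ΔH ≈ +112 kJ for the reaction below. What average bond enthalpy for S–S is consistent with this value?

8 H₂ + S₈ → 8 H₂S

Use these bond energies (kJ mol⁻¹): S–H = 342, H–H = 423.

Let D be the S–S bond energy.
Σ(broken) = 8×423 + 8×D = 3384 + 8D
Σ(formed) = 16×342 = 5472
ΔH = Σ(broken) − Σ(formed) = (3384 + 8D) − (5472) = −2088 + 8D
Setting this equal to +112 kJ gives 8D = 2200, so D = 275 kJ/mol.

D(S–S) ≈ 275 kJ/mol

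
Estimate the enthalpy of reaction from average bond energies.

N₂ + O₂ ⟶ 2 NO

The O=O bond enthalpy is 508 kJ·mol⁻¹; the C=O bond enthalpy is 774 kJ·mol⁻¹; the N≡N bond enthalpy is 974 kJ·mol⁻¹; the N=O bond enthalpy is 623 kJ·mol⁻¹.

ΔH ≈ +236 kJ

Bonds broken (reactants):
  N≡N: 1 × 974 = 974
  O=O: 1 × 508 = 508
  Σ(broken) = 1482 kJ
Bonds formed (products):
  N=O: 2 × 623 = 1246
  Σ(formed) = 1246 kJ
ΔH = Σ(broken) − Σ(formed) = 1482 − 1246 = +236 kJ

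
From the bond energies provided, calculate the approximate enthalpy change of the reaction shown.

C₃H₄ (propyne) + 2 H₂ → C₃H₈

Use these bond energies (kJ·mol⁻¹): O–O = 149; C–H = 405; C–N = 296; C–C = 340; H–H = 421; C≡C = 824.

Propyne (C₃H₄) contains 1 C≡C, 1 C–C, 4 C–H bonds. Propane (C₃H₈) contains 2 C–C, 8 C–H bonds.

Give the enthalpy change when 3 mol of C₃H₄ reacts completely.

ΔH = −882 kJ

Bonds broken (reactants):
  C≡C: 1 × 824 = 824
  C–C: 1 × 340 = 340
  C–H: 4 × 405 = 1620
  H–H: 2 × 421 = 842
  Σ(broken) = 3626 kJ
Bonds formed (products):
  C–C: 2 × 340 = 680
  C–H: 8 × 405 = 3240
  Σ(formed) = 3920 kJ
ΔH = Σ(broken) − Σ(formed) = 3626 − 3920 = −294 kJ
For 3× the reaction as written: 3 × (−294) = −882 kJ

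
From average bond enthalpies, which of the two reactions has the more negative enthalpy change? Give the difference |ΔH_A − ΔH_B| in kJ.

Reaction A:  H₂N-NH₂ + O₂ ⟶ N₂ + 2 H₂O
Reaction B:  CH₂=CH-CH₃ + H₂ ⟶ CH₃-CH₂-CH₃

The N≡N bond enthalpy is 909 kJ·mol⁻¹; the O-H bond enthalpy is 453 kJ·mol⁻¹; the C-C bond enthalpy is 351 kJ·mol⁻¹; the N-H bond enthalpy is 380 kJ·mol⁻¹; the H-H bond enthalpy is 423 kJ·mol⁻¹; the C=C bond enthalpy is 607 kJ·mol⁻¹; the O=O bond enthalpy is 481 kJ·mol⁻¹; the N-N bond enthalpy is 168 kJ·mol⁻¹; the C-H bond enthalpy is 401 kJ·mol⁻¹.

Reaction A:
  Bonds broken (reactants):
    N-H: 4 × 380 = 1520
    N-N: 1 × 168 = 168
    O=O: 1 × 481 = 481
    Σ(broken) = 2169 kJ
  Bonds formed (products):
    N≡N: 1 × 909 = 909
    O-H: 4 × 453 = 1812
    Σ(formed) = 2721 kJ
  ΔH_A = 2169 − 2721 = −552 kJ
Reaction B:
  Bonds broken (reactants):
    C-C: 1 × 351 = 351
    C-H: 6 × 401 = 2406
    C=C: 1 × 607 = 607
    H-H: 1 × 423 = 423
    Σ(broken) = 3787 kJ
  Bonds formed (products):
    C-C: 2 × 351 = 702
    C-H: 8 × 401 = 3208
    Σ(formed) = 3910 kJ
  ΔH_B = 3787 − 3910 = −123 kJ
ΔH_A − ΔH_B = −429 kJ, so reaction A has the more negative ΔH; |ΔH_A − ΔH_B| = 429 kJ.

Reaction A, by 429 kJ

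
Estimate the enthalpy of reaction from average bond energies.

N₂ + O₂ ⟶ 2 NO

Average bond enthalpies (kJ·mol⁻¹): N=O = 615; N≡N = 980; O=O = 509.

ΔH ≈ +259 kJ

Bonds broken (reactants):
  N≡N: 1 × 980 = 980
  O=O: 1 × 509 = 509
  Σ(broken) = 1489 kJ
Bonds formed (products):
  N=O: 2 × 615 = 1230
  Σ(formed) = 1230 kJ
ΔH = Σ(broken) − Σ(formed) = 1489 − 1230 = +259 kJ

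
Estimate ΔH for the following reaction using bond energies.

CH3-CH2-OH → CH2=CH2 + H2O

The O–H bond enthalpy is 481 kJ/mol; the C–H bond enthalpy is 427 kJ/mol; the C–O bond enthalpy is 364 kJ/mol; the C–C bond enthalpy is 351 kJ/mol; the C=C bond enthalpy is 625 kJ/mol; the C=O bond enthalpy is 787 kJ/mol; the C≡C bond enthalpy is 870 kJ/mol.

ΔH ≈ +36 kJ

Bonds broken (reactants):
  C–C: 1 × 351 = 351
  C–H: 5 × 427 = 2135
  C–O: 1 × 364 = 364
  O–H: 1 × 481 = 481
  Σ(broken) = 3331 kJ
Bonds formed (products):
  C–H: 4 × 427 = 1708
  C=C: 1 × 625 = 625
  O–H: 2 × 481 = 962
  Σ(formed) = 3295 kJ
ΔH = Σ(broken) − Σ(formed) = 3331 − 3295 = +36 kJ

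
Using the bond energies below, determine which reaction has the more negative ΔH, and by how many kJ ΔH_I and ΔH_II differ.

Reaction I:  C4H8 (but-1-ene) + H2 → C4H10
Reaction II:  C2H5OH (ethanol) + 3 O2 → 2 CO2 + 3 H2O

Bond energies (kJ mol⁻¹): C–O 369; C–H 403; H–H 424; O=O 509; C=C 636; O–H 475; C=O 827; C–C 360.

Reaction I:
  Bonds broken (reactants):
    C–C: 2 × 360 = 720
    C–H: 8 × 403 = 3224
    C=C: 1 × 636 = 636
    H–H: 1 × 424 = 424
    Σ(broken) = 5004 kJ
  Bonds formed (products):
    C–C: 3 × 360 = 1080
    C–H: 10 × 403 = 4030
    Σ(formed) = 5110 kJ
  ΔH_I = 5004 − 5110 = −106 kJ
Reaction II:
  Bonds broken (reactants):
    C–C: 1 × 360 = 360
    C–H: 5 × 403 = 2015
    C–O: 1 × 369 = 369
    O–H: 1 × 475 = 475
    O=O: 3 × 509 = 1527
    Σ(broken) = 4746 kJ
  Bonds formed (products):
    C=O: 4 × 827 = 3308
    O–H: 6 × 475 = 2850
    Σ(formed) = 6158 kJ
  ΔH_II = 4746 − 6158 = −1412 kJ
ΔH_I − ΔH_II = +1306 kJ, so reaction II has the more negative ΔH; |ΔH_I − ΔH_II| = 1306 kJ.

Reaction II, by 1306 kJ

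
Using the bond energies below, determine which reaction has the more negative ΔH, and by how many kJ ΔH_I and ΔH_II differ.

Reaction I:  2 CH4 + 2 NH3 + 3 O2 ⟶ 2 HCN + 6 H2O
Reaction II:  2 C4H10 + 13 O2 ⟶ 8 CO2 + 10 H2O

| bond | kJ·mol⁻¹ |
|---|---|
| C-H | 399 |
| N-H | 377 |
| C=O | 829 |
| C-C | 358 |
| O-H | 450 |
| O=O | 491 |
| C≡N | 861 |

Reaction I:
  Bonds broken (reactants):
    C-H: 8 × 399 = 3192
    N-H: 6 × 377 = 2262
    O=O: 3 × 491 = 1473
    Σ(broken) = 6927 kJ
  Bonds formed (products):
    C≡N: 2 × 861 = 1722
    C-H: 2 × 399 = 798
    O-H: 12 × 450 = 5400
    Σ(formed) = 7920 kJ
  ΔH_I = 6927 − 7920 = −993 kJ
Reaction II:
  Bonds broken (reactants):
    C-C: 6 × 358 = 2148
    C-H: 20 × 399 = 7980
    O=O: 13 × 491 = 6383
    Σ(broken) = 16511 kJ
  Bonds formed (products):
    C=O: 16 × 829 = 13264
    O-H: 20 × 450 = 9000
    Σ(formed) = 22264 kJ
  ΔH_II = 16511 − 22264 = −5753 kJ
ΔH_I − ΔH_II = +4760 kJ, so reaction II has the more negative ΔH; |ΔH_I − ΔH_II| = 4760 kJ.

Reaction II, by 4760 kJ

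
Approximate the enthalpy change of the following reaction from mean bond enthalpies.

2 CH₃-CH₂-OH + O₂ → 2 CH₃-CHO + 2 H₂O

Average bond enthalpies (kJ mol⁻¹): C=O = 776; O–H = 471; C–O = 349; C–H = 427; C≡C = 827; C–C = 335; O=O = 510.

Bonds broken (reactants):
  C–C: 2 × 335 = 670
  C–H: 10 × 427 = 4270
  C–O: 2 × 349 = 698
  O–H: 2 × 471 = 942
  O=O: 1 × 510 = 510
  Σ(broken) = 7090 kJ
Bonds formed (products):
  C–C: 2 × 335 = 670
  C–H: 8 × 427 = 3416
  C=O: 2 × 776 = 1552
  O–H: 4 × 471 = 1884
  Σ(formed) = 7522 kJ
ΔH = Σ(broken) − Σ(formed) = 7090 − 7522 = −432 kJ

ΔH ≈ −432 kJ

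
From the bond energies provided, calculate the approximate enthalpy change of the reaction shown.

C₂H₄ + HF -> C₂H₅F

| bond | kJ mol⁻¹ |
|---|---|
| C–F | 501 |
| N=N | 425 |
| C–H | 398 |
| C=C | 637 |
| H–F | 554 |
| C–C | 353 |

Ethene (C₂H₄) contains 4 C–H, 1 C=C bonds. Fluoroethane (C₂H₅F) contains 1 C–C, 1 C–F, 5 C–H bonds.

ΔH ≈ −61 kJ

Bonds broken (reactants):
  C–H: 4 × 398 = 1592
  C=C: 1 × 637 = 637
  H–F: 1 × 554 = 554
  Σ(broken) = 2783 kJ
Bonds formed (products):
  C–C: 1 × 353 = 353
  C–F: 1 × 501 = 501
  C–H: 5 × 398 = 1990
  Σ(formed) = 2844 kJ
ΔH = Σ(broken) − Σ(formed) = 2783 − 2844 = −61 kJ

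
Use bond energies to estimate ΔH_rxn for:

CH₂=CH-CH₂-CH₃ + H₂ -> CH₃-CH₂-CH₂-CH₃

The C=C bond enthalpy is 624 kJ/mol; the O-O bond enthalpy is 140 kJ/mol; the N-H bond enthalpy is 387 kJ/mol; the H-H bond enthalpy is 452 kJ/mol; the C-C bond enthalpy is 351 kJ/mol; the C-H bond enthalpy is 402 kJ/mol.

Bonds broken (reactants):
  C-C: 2 × 351 = 702
  C-H: 8 × 402 = 3216
  C=C: 1 × 624 = 624
  H-H: 1 × 452 = 452
  Σ(broken) = 4994 kJ
Bonds formed (products):
  C-C: 3 × 351 = 1053
  C-H: 10 × 402 = 4020
  Σ(formed) = 5073 kJ
ΔH = Σ(broken) − Σ(formed) = 4994 − 5073 = −79 kJ

ΔH ≈ −79 kJ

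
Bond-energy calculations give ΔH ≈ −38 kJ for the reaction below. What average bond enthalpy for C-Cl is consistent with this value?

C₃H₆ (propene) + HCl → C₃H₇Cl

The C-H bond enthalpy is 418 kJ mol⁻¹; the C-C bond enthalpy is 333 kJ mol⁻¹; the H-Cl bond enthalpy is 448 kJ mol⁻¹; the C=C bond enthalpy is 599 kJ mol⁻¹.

D(C-Cl) ≈ 334 kJ/mol

Let D be the C-Cl bond energy.
Σ(broken) = 1×333 + 6×418 + 1×599 + 1×448 = 3888
Σ(formed) = 2×333 + 1×D + 7×418 = 3592 + D
ΔH = Σ(broken) − Σ(formed) = (3888) − (3592 + D) = +296 − D
Setting this equal to −38 kJ gives D = 334 kJ/mol.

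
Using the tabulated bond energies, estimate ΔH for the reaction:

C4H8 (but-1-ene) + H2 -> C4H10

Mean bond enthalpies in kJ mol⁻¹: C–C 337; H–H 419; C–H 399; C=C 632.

Bonds broken (reactants):
  C–C: 2 × 337 = 674
  C–H: 8 × 399 = 3192
  C=C: 1 × 632 = 632
  H–H: 1 × 419 = 419
  Σ(broken) = 4917 kJ
Bonds formed (products):
  C–C: 3 × 337 = 1011
  C–H: 10 × 399 = 3990
  Σ(formed) = 5001 kJ
ΔH = Σ(broken) − Σ(formed) = 4917 − 5001 = −84 kJ

ΔH ≈ −84 kJ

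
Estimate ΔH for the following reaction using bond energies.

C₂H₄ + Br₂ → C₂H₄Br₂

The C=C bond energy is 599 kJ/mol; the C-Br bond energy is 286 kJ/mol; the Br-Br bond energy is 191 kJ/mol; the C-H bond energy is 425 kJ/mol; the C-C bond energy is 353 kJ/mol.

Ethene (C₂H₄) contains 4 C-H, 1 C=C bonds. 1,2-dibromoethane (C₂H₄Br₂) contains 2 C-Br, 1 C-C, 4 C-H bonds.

Bonds broken (reactants):
  Br-Br: 1 × 191 = 191
  C-H: 4 × 425 = 1700
  C=C: 1 × 599 = 599
  Σ(broken) = 2490 kJ
Bonds formed (products):
  C-Br: 2 × 286 = 572
  C-C: 1 × 353 = 353
  C-H: 4 × 425 = 1700
  Σ(formed) = 2625 kJ
ΔH = Σ(broken) − Σ(formed) = 2490 − 2625 = −135 kJ

ΔH ≈ −135 kJ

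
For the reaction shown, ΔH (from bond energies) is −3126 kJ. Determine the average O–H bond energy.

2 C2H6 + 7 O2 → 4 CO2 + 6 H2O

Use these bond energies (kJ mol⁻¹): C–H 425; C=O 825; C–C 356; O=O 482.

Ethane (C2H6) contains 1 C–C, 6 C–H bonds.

Let D be the O–H bond energy.
Σ(broken) = 2×356 + 12×425 + 7×482 = 9186
Σ(formed) = 8×825 + 12×D = 6600 + 12D
ΔH = Σ(broken) − Σ(formed) = (9186) − (6600 + 12D) = +2586 − 12D
Setting this equal to −3126 kJ gives 12D = 5712, so D = 476 kJ/mol.

D(O–H) ≈ 476 kJ/mol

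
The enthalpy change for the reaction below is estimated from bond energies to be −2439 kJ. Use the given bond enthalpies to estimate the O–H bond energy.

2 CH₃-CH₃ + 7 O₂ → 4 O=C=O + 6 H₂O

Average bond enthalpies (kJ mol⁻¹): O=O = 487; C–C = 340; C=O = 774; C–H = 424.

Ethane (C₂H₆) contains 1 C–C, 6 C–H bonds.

D(O–H) ≈ 452 kJ/mol

Let D be the O–H bond energy.
Σ(broken) = 2×340 + 12×424 + 7×487 = 9177
Σ(formed) = 8×774 + 12×D = 6192 + 12D
ΔH = Σ(broken) − Σ(formed) = (9177) − (6192 + 12D) = +2985 − 12D
Setting this equal to −2439 kJ gives 12D = 5424, so D = 452 kJ/mol.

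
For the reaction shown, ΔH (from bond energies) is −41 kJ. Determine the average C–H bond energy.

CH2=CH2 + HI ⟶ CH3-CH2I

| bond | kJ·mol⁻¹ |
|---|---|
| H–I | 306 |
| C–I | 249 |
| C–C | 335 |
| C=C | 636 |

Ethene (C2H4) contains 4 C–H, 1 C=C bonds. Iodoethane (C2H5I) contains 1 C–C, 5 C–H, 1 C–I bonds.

Let D be the C–H bond energy.
Σ(broken) = 4×D + 1×636 + 1×306 = 942 + 4D
Σ(formed) = 1×335 + 5×D + 1×249 = 584 + 5D
ΔH = Σ(broken) − Σ(formed) = (942 + 4D) − (584 + 5D) = +358 − D
Setting this equal to −41 kJ gives D = 399 kJ/mol.

D(C–H) ≈ 399 kJ/mol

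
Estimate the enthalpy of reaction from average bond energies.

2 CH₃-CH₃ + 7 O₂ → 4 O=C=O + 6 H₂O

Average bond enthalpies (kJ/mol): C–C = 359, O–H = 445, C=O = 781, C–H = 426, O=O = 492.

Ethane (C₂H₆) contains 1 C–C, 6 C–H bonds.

ΔH ≈ −2314 kJ

Bonds broken (reactants):
  C–C: 2 × 359 = 718
  C–H: 12 × 426 = 5112
  O=O: 7 × 492 = 3444
  Σ(broken) = 9274 kJ
Bonds formed (products):
  C=O: 8 × 781 = 6248
  O–H: 12 × 445 = 5340
  Σ(formed) = 11588 kJ
ΔH = Σ(broken) − Σ(formed) = 9274 − 11588 = −2314 kJ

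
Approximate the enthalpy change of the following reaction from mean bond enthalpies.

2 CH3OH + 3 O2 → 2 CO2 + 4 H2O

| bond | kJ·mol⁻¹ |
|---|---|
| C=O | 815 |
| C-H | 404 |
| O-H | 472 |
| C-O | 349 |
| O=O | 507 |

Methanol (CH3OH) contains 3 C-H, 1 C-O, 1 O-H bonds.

Bonds broken (reactants):
  C-H: 6 × 404 = 2424
  C-O: 2 × 349 = 698
  O-H: 2 × 472 = 944
  O=O: 3 × 507 = 1521
  Σ(broken) = 5587 kJ
Bonds formed (products):
  C=O: 4 × 815 = 3260
  O-H: 8 × 472 = 3776
  Σ(formed) = 7036 kJ
ΔH = Σ(broken) − Σ(formed) = 5587 − 7036 = −1449 kJ

ΔH ≈ −1449 kJ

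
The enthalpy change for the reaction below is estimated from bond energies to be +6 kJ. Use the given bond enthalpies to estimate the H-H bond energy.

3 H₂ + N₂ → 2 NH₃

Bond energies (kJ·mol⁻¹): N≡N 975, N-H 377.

D(H-H) ≈ 431 kJ/mol

Let D be the H-H bond energy.
Σ(broken) = 3×D + 1×975 = 975 + 3D
Σ(formed) = 6×377 = 2262
ΔH = Σ(broken) − Σ(formed) = (975 + 3D) − (2262) = −1287 + 3D
Setting this equal to +6 kJ gives 3D = 1293, so D = 431 kJ/mol.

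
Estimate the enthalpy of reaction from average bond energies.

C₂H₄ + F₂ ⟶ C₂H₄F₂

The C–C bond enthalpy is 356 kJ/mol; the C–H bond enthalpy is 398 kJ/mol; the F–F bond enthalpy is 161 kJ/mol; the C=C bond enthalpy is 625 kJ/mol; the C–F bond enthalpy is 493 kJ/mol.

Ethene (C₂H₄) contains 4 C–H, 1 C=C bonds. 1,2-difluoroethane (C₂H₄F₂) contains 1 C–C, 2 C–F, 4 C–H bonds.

ΔH ≈ −556 kJ

Bonds broken (reactants):
  C–H: 4 × 398 = 1592
  C=C: 1 × 625 = 625
  F–F: 1 × 161 = 161
  Σ(broken) = 2378 kJ
Bonds formed (products):
  C–C: 1 × 356 = 356
  C–F: 2 × 493 = 986
  C–H: 4 × 398 = 1592
  Σ(formed) = 2934 kJ
ΔH = Σ(broken) − Σ(formed) = 2378 − 2934 = −556 kJ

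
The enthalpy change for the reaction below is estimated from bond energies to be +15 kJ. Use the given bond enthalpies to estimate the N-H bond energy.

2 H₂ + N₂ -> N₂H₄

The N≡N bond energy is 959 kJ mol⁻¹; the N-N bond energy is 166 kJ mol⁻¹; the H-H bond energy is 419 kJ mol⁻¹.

Let D be the N-H bond energy.
Σ(broken) = 2×419 + 1×959 = 1797
Σ(formed) = 4×D + 1×166 = 166 + 4D
ΔH = Σ(broken) − Σ(formed) = (1797) − (166 + 4D) = +1631 − 4D
Setting this equal to +15 kJ gives 4D = 1616, so D = 404 kJ/mol.

D(N-H) ≈ 404 kJ/mol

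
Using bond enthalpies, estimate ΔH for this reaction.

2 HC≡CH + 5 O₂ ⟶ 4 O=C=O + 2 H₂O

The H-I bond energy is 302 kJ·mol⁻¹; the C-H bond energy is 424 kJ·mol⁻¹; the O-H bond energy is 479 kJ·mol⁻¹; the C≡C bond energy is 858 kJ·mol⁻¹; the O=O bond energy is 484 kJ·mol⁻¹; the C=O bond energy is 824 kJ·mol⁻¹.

Bonds broken (reactants):
  C≡C: 2 × 858 = 1716
  C-H: 4 × 424 = 1696
  O=O: 5 × 484 = 2420
  Σ(broken) = 5832 kJ
Bonds formed (products):
  C=O: 8 × 824 = 6592
  O-H: 4 × 479 = 1916
  Σ(formed) = 8508 kJ
ΔH = Σ(broken) − Σ(formed) = 5832 − 8508 = −2676 kJ

ΔH ≈ −2676 kJ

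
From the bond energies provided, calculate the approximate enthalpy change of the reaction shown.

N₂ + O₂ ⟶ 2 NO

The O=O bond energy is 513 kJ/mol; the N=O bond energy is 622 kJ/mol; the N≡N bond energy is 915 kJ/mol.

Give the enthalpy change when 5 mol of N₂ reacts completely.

Bonds broken (reactants):
  N≡N: 1 × 915 = 915
  O=O: 1 × 513 = 513
  Σ(broken) = 1428 kJ
Bonds formed (products):
  N=O: 2 × 622 = 1244
  Σ(formed) = 1244 kJ
ΔH = Σ(broken) − Σ(formed) = 1428 − 1244 = +184 kJ
For 5× the reaction as written: 5 × (+184) = +920 kJ

ΔH = +920 kJ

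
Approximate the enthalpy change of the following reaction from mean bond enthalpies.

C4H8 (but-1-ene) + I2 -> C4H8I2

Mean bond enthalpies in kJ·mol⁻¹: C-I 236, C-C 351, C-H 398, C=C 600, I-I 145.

ΔH ≈ −78 kJ

Bonds broken (reactants):
  C-C: 2 × 351 = 702
  C-H: 8 × 398 = 3184
  C=C: 1 × 600 = 600
  I-I: 1 × 145 = 145
  Σ(broken) = 4631 kJ
Bonds formed (products):
  C-C: 3 × 351 = 1053
  C-H: 8 × 398 = 3184
  C-I: 2 × 236 = 472
  Σ(formed) = 4709 kJ
ΔH = Σ(broken) − Σ(formed) = 4631 − 4709 = −78 kJ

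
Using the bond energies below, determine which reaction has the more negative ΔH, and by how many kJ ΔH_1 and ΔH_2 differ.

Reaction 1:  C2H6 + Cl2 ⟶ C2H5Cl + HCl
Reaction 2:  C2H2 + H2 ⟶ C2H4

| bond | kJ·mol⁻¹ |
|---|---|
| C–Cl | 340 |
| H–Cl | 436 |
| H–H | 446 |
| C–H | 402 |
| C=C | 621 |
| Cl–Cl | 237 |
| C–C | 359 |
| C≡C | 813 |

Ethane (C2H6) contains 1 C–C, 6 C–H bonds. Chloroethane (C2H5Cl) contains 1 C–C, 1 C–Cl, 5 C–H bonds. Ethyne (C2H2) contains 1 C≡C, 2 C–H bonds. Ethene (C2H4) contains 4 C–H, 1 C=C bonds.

Reaction 2, by 29 kJ

Reaction 1:
  Bonds broken (reactants):
    C–C: 1 × 359 = 359
    C–H: 6 × 402 = 2412
    Cl–Cl: 1 × 237 = 237
    Σ(broken) = 3008 kJ
  Bonds formed (products):
    C–C: 1 × 359 = 359
    C–Cl: 1 × 340 = 340
    C–H: 5 × 402 = 2010
    H–Cl: 1 × 436 = 436
    Σ(formed) = 3145 kJ
  ΔH_1 = 3008 − 3145 = −137 kJ
Reaction 2:
  Bonds broken (reactants):
    C≡C: 1 × 813 = 813
    C–H: 2 × 402 = 804
    H–H: 1 × 446 = 446
    Σ(broken) = 2063 kJ
  Bonds formed (products):
    C–H: 4 × 402 = 1608
    C=C: 1 × 621 = 621
    Σ(formed) = 2229 kJ
  ΔH_2 = 2063 − 2229 = −166 kJ
ΔH_1 − ΔH_2 = +29 kJ, so reaction 2 has the more negative ΔH; |ΔH_1 − ΔH_2| = 29 kJ.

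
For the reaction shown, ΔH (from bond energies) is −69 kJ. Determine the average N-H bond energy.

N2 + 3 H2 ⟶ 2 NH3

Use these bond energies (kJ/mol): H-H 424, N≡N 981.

D(N-H) ≈ 387 kJ/mol

Let D be the N-H bond energy.
Σ(broken) = 3×424 + 1×981 = 2253
Σ(formed) = 6×D = 6D
ΔH = Σ(broken) − Σ(formed) = (2253) − (6D) = +2253 − 6D
Setting this equal to −69 kJ gives 6D = 2322, so D = 387 kJ/mol.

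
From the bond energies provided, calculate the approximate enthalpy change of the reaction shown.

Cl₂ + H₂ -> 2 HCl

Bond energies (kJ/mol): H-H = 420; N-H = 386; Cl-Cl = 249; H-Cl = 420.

Bonds broken (reactants):
  Cl-Cl: 1 × 249 = 249
  H-H: 1 × 420 = 420
  Σ(broken) = 669 kJ
Bonds formed (products):
  H-Cl: 2 × 420 = 840
  Σ(formed) = 840 kJ
ΔH = Σ(broken) − Σ(formed) = 669 − 840 = −171 kJ

ΔH ≈ −171 kJ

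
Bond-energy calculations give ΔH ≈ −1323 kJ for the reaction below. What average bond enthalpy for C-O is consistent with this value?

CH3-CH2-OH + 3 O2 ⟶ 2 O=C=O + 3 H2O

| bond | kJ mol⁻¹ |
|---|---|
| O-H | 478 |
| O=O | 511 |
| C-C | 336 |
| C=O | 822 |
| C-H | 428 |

Let D be the C-O bond energy.
Σ(broken) = 1×336 + 5×428 + 1×D + 1×478 + 3×511 = 4487 + D
Σ(formed) = 4×822 + 6×478 = 6156
ΔH = Σ(broken) − Σ(formed) = (4487 + D) − (6156) = −1669 + D
Setting this equal to −1323 kJ gives D = 346 kJ/mol.

D(C-O) ≈ 346 kJ/mol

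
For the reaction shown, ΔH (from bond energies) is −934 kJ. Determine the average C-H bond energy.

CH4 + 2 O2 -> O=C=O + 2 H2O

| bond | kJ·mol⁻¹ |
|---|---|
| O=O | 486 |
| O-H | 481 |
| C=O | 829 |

Let D be the C-H bond energy.
Σ(broken) = 4×D + 2×486 = 972 + 4D
Σ(formed) = 2×829 + 4×481 = 3582
ΔH = Σ(broken) − Σ(formed) = (972 + 4D) − (3582) = −2610 + 4D
Setting this equal to −934 kJ gives 4D = 1676, so D = 419 kJ/mol.

D(C-H) ≈ 419 kJ/mol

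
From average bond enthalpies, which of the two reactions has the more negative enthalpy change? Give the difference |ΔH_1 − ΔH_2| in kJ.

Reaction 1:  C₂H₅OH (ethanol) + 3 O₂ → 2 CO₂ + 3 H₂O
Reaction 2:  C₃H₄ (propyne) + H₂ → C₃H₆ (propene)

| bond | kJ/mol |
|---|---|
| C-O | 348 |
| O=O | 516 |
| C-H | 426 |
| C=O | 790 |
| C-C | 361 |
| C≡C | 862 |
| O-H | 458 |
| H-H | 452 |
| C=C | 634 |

Reaction 1:
  Bonds broken (reactants):
    C-C: 1 × 361 = 361
    C-H: 5 × 426 = 2130
    C-O: 1 × 348 = 348
    O-H: 1 × 458 = 458
    O=O: 3 × 516 = 1548
    Σ(broken) = 4845 kJ
  Bonds formed (products):
    C=O: 4 × 790 = 3160
    O-H: 6 × 458 = 2748
    Σ(formed) = 5908 kJ
  ΔH_1 = 4845 − 5908 = −1063 kJ
Reaction 2:
  Bonds broken (reactants):
    C≡C: 1 × 862 = 862
    C-C: 1 × 361 = 361
    C-H: 4 × 426 = 1704
    H-H: 1 × 452 = 452
    Σ(broken) = 3379 kJ
  Bonds formed (products):
    C-C: 1 × 361 = 361
    C-H: 6 × 426 = 2556
    C=C: 1 × 634 = 634
    Σ(formed) = 3551 kJ
  ΔH_2 = 3379 − 3551 = −172 kJ
ΔH_1 − ΔH_2 = −891 kJ, so reaction 1 has the more negative ΔH; |ΔH_1 − ΔH_2| = 891 kJ.

Reaction 1, by 891 kJ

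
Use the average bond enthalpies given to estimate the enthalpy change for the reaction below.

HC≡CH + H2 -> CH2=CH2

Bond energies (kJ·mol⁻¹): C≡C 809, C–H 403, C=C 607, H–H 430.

ΔH ≈ −174 kJ

Bonds broken (reactants):
  C≡C: 1 × 809 = 809
  C–H: 2 × 403 = 806
  H–H: 1 × 430 = 430
  Σ(broken) = 2045 kJ
Bonds formed (products):
  C–H: 4 × 403 = 1612
  C=C: 1 × 607 = 607
  Σ(formed) = 2219 kJ
ΔH = Σ(broken) − Σ(formed) = 2045 − 2219 = −174 kJ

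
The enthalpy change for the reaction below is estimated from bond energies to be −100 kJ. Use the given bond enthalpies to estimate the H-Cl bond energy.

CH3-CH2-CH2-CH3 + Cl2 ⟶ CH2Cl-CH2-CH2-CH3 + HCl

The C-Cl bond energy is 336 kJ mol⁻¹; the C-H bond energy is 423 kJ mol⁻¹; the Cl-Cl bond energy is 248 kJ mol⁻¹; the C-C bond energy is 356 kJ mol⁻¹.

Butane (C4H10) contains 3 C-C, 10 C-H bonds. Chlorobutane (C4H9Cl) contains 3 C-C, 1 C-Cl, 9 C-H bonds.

D(H-Cl) ≈ 435 kJ/mol

Let D be the H-Cl bond energy.
Σ(broken) = 3×356 + 10×423 + 1×248 = 5546
Σ(formed) = 3×356 + 1×336 + 9×423 + 1×D = 5211 + D
ΔH = Σ(broken) − Σ(formed) = (5546) − (5211 + D) = +335 − D
Setting this equal to −100 kJ gives D = 435 kJ/mol.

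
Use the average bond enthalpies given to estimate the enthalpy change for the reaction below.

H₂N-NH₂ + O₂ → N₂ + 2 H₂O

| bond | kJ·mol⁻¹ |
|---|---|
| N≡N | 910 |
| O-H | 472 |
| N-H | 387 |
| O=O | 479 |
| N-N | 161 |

Bonds broken (reactants):
  N-H: 4 × 387 = 1548
  N-N: 1 × 161 = 161
  O=O: 1 × 479 = 479
  Σ(broken) = 2188 kJ
Bonds formed (products):
  N≡N: 1 × 910 = 910
  O-H: 4 × 472 = 1888
  Σ(formed) = 2798 kJ
ΔH = Σ(broken) − Σ(formed) = 2188 − 2798 = −610 kJ

ΔH ≈ −610 kJ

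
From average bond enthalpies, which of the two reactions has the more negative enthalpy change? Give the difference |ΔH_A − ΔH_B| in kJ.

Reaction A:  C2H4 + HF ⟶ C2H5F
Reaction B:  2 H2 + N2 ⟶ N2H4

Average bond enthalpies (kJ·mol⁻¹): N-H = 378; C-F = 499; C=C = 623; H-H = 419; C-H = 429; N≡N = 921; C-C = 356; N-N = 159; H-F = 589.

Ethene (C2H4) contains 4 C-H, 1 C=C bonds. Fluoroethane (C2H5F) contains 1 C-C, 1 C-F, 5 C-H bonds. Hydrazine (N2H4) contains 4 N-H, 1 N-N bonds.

Reaction A, by 160 kJ

Reaction A:
  Bonds broken (reactants):
    C-H: 4 × 429 = 1716
    C=C: 1 × 623 = 623
    H-F: 1 × 589 = 589
    Σ(broken) = 2928 kJ
  Bonds formed (products):
    C-C: 1 × 356 = 356
    C-F: 1 × 499 = 499
    C-H: 5 × 429 = 2145
    Σ(formed) = 3000 kJ
  ΔH_A = 2928 − 3000 = −72 kJ
Reaction B:
  Bonds broken (reactants):
    H-H: 2 × 419 = 838
    N≡N: 1 × 921 = 921
    Σ(broken) = 1759 kJ
  Bonds formed (products):
    N-H: 4 × 378 = 1512
    N-N: 1 × 159 = 159
    Σ(formed) = 1671 kJ
  ΔH_B = 1759 − 1671 = +88 kJ
ΔH_A − ΔH_B = −160 kJ, so reaction A has the more negative ΔH; |ΔH_A − ΔH_B| = 160 kJ.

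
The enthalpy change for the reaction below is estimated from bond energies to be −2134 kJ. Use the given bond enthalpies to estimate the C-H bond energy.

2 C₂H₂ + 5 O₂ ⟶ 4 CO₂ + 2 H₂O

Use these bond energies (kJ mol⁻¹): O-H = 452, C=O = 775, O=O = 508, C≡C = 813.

Let D be the C-H bond energy.
Σ(broken) = 2×813 + 4×D + 5×508 = 4166 + 4D
Σ(formed) = 8×775 + 4×452 = 8008
ΔH = Σ(broken) − Σ(formed) = (4166 + 4D) − (8008) = −3842 + 4D
Setting this equal to −2134 kJ gives 4D = 1708, so D = 427 kJ/mol.

D(C-H) ≈ 427 kJ/mol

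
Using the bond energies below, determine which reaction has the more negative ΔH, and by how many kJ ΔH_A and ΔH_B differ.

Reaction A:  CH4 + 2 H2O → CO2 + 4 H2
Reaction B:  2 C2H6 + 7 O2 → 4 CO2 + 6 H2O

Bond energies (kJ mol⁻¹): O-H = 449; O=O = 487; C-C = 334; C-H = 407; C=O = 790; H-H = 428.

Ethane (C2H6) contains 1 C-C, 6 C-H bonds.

Reaction B, by 2879 kJ

Reaction A:
  Bonds broken (reactants):
    C-H: 4 × 407 = 1628
    O-H: 4 × 449 = 1796
    Σ(broken) = 3424 kJ
  Bonds formed (products):
    C=O: 2 × 790 = 1580
    H-H: 4 × 428 = 1712
    Σ(formed) = 3292 kJ
  ΔH_A = 3424 − 3292 = +132 kJ
Reaction B:
  Bonds broken (reactants):
    C-C: 2 × 334 = 668
    C-H: 12 × 407 = 4884
    O=O: 7 × 487 = 3409
    Σ(broken) = 8961 kJ
  Bonds formed (products):
    C=O: 8 × 790 = 6320
    O-H: 12 × 449 = 5388
    Σ(formed) = 11708 kJ
  ΔH_B = 8961 − 11708 = −2747 kJ
ΔH_A − ΔH_B = +2879 kJ, so reaction B has the more negative ΔH; |ΔH_A − ΔH_B| = 2879 kJ.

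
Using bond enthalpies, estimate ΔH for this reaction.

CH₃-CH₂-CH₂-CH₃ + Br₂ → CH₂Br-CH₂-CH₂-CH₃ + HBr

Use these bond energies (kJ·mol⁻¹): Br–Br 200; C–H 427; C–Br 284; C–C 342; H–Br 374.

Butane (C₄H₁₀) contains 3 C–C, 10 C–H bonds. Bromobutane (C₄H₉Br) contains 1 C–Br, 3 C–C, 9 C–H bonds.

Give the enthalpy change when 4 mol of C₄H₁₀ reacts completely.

ΔH = −124 kJ

Bonds broken (reactants):
  Br–Br: 1 × 200 = 200
  C–C: 3 × 342 = 1026
  C–H: 10 × 427 = 4270
  Σ(broken) = 5496 kJ
Bonds formed (products):
  C–Br: 1 × 284 = 284
  C–C: 3 × 342 = 1026
  C–H: 9 × 427 = 3843
  H–Br: 1 × 374 = 374
  Σ(formed) = 5527 kJ
ΔH = Σ(broken) − Σ(formed) = 5496 − 5527 = −31 kJ
For 4× the reaction as written: 4 × (−31) = −124 kJ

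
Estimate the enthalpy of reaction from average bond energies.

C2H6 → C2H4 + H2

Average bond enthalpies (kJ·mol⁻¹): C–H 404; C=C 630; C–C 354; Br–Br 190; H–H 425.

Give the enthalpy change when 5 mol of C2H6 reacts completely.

ΔH = +535 kJ

Bonds broken (reactants):
  C–C: 1 × 354 = 354
  C–H: 6 × 404 = 2424
  Σ(broken) = 2778 kJ
Bonds formed (products):
  C–H: 4 × 404 = 1616
  C=C: 1 × 630 = 630
  H–H: 1 × 425 = 425
  Σ(formed) = 2671 kJ
ΔH = Σ(broken) − Σ(formed) = 2778 − 2671 = +107 kJ
For 5× the reaction as written: 5 × (+107) = +535 kJ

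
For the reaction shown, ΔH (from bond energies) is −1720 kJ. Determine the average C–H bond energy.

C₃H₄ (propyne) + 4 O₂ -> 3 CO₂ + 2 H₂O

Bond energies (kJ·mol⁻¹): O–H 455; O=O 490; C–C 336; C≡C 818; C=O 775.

D(C–H) ≈ 409 kJ/mol

Let D be the C–H bond energy.
Σ(broken) = 1×818 + 1×336 + 4×D + 4×490 = 3114 + 4D
Σ(formed) = 6×775 + 4×455 = 6470
ΔH = Σ(broken) − Σ(formed) = (3114 + 4D) − (6470) = −3356 + 4D
Setting this equal to −1720 kJ gives 4D = 1636, so D = 409 kJ/mol.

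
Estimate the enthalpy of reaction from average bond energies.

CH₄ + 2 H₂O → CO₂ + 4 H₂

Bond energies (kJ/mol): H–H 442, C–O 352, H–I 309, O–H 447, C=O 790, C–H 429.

ΔH ≈ +156 kJ

Bonds broken (reactants):
  C–H: 4 × 429 = 1716
  O–H: 4 × 447 = 1788
  Σ(broken) = 3504 kJ
Bonds formed (products):
  C=O: 2 × 790 = 1580
  H–H: 4 × 442 = 1768
  Σ(formed) = 3348 kJ
ΔH = Σ(broken) − Σ(formed) = 3504 − 3348 = +156 kJ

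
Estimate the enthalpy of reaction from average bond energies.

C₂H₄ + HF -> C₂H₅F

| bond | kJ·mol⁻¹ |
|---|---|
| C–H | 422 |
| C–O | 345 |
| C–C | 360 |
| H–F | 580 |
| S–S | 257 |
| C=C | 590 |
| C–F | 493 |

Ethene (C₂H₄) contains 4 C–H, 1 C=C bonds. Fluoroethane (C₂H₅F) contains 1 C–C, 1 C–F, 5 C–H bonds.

ΔH ≈ −105 kJ

Bonds broken (reactants):
  C–H: 4 × 422 = 1688
  C=C: 1 × 590 = 590
  H–F: 1 × 580 = 580
  Σ(broken) = 2858 kJ
Bonds formed (products):
  C–C: 1 × 360 = 360
  C–F: 1 × 493 = 493
  C–H: 5 × 422 = 2110
  Σ(formed) = 2963 kJ
ΔH = Σ(broken) − Σ(formed) = 2858 − 2963 = −105 kJ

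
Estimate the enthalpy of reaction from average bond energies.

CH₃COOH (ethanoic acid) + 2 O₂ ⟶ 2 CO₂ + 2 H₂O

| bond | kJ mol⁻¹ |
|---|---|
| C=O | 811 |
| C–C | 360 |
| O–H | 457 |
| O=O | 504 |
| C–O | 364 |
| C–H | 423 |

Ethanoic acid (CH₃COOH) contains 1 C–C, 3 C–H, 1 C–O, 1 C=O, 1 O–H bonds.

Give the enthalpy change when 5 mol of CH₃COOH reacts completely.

ΔH = −4015 kJ

Bonds broken (reactants):
  C–C: 1 × 360 = 360
  C–H: 3 × 423 = 1269
  C–O: 1 × 364 = 364
  C=O: 1 × 811 = 811
  O–H: 1 × 457 = 457
  O=O: 2 × 504 = 1008
  Σ(broken) = 4269 kJ
Bonds formed (products):
  C=O: 4 × 811 = 3244
  O–H: 4 × 457 = 1828
  Σ(formed) = 5072 kJ
ΔH = Σ(broken) − Σ(formed) = 4269 − 5072 = −803 kJ
For 5× the reaction as written: 5 × (−803) = −4015 kJ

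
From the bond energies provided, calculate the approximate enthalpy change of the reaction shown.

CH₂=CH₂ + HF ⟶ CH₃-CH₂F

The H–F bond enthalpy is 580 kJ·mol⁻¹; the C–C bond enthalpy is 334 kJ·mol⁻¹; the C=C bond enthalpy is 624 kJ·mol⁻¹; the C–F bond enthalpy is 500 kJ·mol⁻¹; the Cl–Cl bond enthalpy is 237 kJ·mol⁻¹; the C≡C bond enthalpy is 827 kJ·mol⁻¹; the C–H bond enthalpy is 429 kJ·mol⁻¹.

ΔH ≈ −59 kJ

Bonds broken (reactants):
  C–H: 4 × 429 = 1716
  C=C: 1 × 624 = 624
  H–F: 1 × 580 = 580
  Σ(broken) = 2920 kJ
Bonds formed (products):
  C–C: 1 × 334 = 334
  C–F: 1 × 500 = 500
  C–H: 5 × 429 = 2145
  Σ(formed) = 2979 kJ
ΔH = Σ(broken) − Σ(formed) = 2920 − 2979 = −59 kJ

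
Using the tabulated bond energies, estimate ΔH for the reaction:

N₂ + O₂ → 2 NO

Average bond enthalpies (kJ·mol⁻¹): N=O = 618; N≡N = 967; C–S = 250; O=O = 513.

Bonds broken (reactants):
  N≡N: 1 × 967 = 967
  O=O: 1 × 513 = 513
  Σ(broken) = 1480 kJ
Bonds formed (products):
  N=O: 2 × 618 = 1236
  Σ(formed) = 1236 kJ
ΔH = Σ(broken) − Σ(formed) = 1480 − 1236 = +244 kJ

ΔH ≈ +244 kJ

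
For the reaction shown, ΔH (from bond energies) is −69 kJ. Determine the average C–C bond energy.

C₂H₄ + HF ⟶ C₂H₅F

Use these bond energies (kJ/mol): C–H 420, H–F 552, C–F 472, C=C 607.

Let D be the C–C bond energy.
Σ(broken) = 4×420 + 1×607 + 1×552 = 2839
Σ(formed) = 1×D + 1×472 + 5×420 = 2572 + D
ΔH = Σ(broken) − Σ(formed) = (2839) − (2572 + D) = +267 − D
Setting this equal to −69 kJ gives D = 336 kJ/mol.

D(C–C) ≈ 336 kJ/mol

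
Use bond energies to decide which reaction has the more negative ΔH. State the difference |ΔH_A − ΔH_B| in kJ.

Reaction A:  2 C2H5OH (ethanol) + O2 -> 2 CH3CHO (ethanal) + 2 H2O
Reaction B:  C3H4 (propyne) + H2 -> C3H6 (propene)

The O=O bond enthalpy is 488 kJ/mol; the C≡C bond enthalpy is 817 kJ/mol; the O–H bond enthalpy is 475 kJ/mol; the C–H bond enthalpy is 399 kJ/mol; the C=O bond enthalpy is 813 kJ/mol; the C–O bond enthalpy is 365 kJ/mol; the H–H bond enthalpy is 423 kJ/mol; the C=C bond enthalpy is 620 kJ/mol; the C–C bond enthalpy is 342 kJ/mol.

Reaction A, by 382 kJ

Reaction A:
  Bonds broken (reactants):
    C–C: 2 × 342 = 684
    C–H: 10 × 399 = 3990
    C–O: 2 × 365 = 730
    O–H: 2 × 475 = 950
    O=O: 1 × 488 = 488
    Σ(broken) = 6842 kJ
  Bonds formed (products):
    C–C: 2 × 342 = 684
    C–H: 8 × 399 = 3192
    C=O: 2 × 813 = 1626
    O–H: 4 × 475 = 1900
    Σ(formed) = 7402 kJ
  ΔH_A = 6842 − 7402 = −560 kJ
Reaction B:
  Bonds broken (reactants):
    C≡C: 1 × 817 = 817
    C–C: 1 × 342 = 342
    C–H: 4 × 399 = 1596
    H–H: 1 × 423 = 423
    Σ(broken) = 3178 kJ
  Bonds formed (products):
    C–C: 1 × 342 = 342
    C–H: 6 × 399 = 2394
    C=C: 1 × 620 = 620
    Σ(formed) = 3356 kJ
  ΔH_B = 3178 − 3356 = −178 kJ
ΔH_A − ΔH_B = −382 kJ, so reaction A has the more negative ΔH; |ΔH_A − ΔH_B| = 382 kJ.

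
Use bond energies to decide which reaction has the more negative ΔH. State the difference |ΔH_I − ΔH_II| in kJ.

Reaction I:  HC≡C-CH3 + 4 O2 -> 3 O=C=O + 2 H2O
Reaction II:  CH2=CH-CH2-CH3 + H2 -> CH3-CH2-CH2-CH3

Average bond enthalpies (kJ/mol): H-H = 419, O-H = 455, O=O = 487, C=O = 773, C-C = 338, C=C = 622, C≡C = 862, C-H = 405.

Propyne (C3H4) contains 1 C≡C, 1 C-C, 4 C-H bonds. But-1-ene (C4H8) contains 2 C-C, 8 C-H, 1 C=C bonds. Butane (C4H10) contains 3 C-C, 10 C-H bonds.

Reaction I, by 1583 kJ

Reaction I:
  Bonds broken (reactants):
    C≡C: 1 × 862 = 862
    C-C: 1 × 338 = 338
    C-H: 4 × 405 = 1620
    O=O: 4 × 487 = 1948
    Σ(broken) = 4768 kJ
  Bonds formed (products):
    C=O: 6 × 773 = 4638
    O-H: 4 × 455 = 1820
    Σ(formed) = 6458 kJ
  ΔH_I = 4768 − 6458 = −1690 kJ
Reaction II:
  Bonds broken (reactants):
    C-C: 2 × 338 = 676
    C-H: 8 × 405 = 3240
    C=C: 1 × 622 = 622
    H-H: 1 × 419 = 419
    Σ(broken) = 4957 kJ
  Bonds formed (products):
    C-C: 3 × 338 = 1014
    C-H: 10 × 405 = 4050
    Σ(formed) = 5064 kJ
  ΔH_II = 4957 − 5064 = −107 kJ
ΔH_I − ΔH_II = −1583 kJ, so reaction I has the more negative ΔH; |ΔH_I − ΔH_II| = 1583 kJ.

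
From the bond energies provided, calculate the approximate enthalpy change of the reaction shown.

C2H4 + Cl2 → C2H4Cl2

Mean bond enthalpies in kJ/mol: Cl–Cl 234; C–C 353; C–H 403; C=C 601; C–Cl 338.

ΔH ≈ −194 kJ

Bonds broken (reactants):
  C–H: 4 × 403 = 1612
  C=C: 1 × 601 = 601
  Cl–Cl: 1 × 234 = 234
  Σ(broken) = 2447 kJ
Bonds formed (products):
  C–C: 1 × 353 = 353
  C–Cl: 2 × 338 = 676
  C–H: 4 × 403 = 1612
  Σ(formed) = 2641 kJ
ΔH = Σ(broken) − Σ(formed) = 2447 − 2641 = −194 kJ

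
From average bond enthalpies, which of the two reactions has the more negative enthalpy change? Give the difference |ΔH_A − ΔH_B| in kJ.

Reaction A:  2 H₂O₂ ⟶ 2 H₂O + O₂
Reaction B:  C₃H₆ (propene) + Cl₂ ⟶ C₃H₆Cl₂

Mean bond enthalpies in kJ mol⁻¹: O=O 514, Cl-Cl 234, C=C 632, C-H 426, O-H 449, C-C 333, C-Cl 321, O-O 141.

Reaction A, by 123 kJ

Reaction A:
  Bonds broken (reactants):
    O-H: 4 × 449 = 1796
    O-O: 2 × 141 = 282
    Σ(broken) = 2078 kJ
  Bonds formed (products):
    O-H: 4 × 449 = 1796
    O=O: 1 × 514 = 514
    Σ(formed) = 2310 kJ
  ΔH_A = 2078 − 2310 = −232 kJ
Reaction B:
  Bonds broken (reactants):
    C-C: 1 × 333 = 333
    C-H: 6 × 426 = 2556
    C=C: 1 × 632 = 632
    Cl-Cl: 1 × 234 = 234
    Σ(broken) = 3755 kJ
  Bonds formed (products):
    C-C: 2 × 333 = 666
    C-Cl: 2 × 321 = 642
    C-H: 6 × 426 = 2556
    Σ(formed) = 3864 kJ
  ΔH_B = 3755 − 3864 = −109 kJ
ΔH_A − ΔH_B = −123 kJ, so reaction A has the more negative ΔH; |ΔH_A − ΔH_B| = 123 kJ.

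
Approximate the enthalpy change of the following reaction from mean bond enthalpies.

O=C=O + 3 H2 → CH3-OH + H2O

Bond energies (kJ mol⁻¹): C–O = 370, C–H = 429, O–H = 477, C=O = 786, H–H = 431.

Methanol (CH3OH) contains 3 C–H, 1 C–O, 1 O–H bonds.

ΔH ≈ −223 kJ

Bonds broken (reactants):
  C=O: 2 × 786 = 1572
  H–H: 3 × 431 = 1293
  Σ(broken) = 2865 kJ
Bonds formed (products):
  C–H: 3 × 429 = 1287
  C–O: 1 × 370 = 370
  O–H: 3 × 477 = 1431
  Σ(formed) = 3088 kJ
ΔH = Σ(broken) − Σ(formed) = 2865 − 3088 = −223 kJ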